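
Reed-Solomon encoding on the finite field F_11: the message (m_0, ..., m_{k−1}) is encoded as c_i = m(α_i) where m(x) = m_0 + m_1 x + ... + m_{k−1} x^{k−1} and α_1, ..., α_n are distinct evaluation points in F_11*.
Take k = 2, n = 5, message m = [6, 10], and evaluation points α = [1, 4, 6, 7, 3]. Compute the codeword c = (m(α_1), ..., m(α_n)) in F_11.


c = [5, 2, 0, 10, 3]

Message polynomial: m(x) = 6 + 10·x (mod 11).
For each evaluation point α_i, compute m(α_i) mod 11:
  α_1 = 1: Horner steps 10 → 5, so m(1) = 5.
  α_2 = 4: Horner steps 10 → 2, so m(4) = 2.
  α_3 = 6: Horner steps 10 → 0, so m(6) = 0.
  α_4 = 7: Horner steps 10 → 10, so m(7) = 10.
  α_5 = 3: Horner steps 10 → 3, so m(3) = 3.
Codeword c = [5, 2, 0, 10, 3] ∈ F_11^5.


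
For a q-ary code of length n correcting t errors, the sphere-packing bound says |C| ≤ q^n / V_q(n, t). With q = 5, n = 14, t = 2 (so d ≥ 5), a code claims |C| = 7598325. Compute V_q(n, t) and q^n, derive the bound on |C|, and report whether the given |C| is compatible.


V_q(n, t) = 1513, q^n = 6103515625, Hamming bound = 4034048, |C| = 7598325 > bound (violated).

Step 1: Compute V_q(n, t) = Σ_{j=0}^2 C(n, j) (q−1)^j.
  j = 0: C(14,0)·(4)^0 = 1·1 = 1.
  j = 1: C(14,1)·(4)^1 = 14·4 = 56.
  j = 2: C(14,2)·(4)^2 = 91·16 = 1456.
  V_q(n, t) = 1 + 56 + 1456 = 1513.
Step 2: q^n = 5^14 = 6103515625.
Step 3: Hamming bound ⌊q^n / V_q(n,t)⌋ = ⌊6103515625/1513⌋ = 4034048.
Step 4: Compare |C| = 7598325 to 4034048: violated.
The claimed |C| lies above the Hamming bound, so no 5-ary code of length 14 with d ≥ 5 can have 7598325 codewords.


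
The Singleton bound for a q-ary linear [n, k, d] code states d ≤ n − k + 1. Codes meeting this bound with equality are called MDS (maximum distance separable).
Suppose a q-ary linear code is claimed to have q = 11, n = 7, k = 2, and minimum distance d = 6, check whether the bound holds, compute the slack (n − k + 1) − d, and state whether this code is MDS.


Singleton RHS = n − k + 1 = 6, slack = 0, bound satisfied, MDS.

Singleton bound: d ≤ n − k + 1.
Here n = 7, k = 2, so n − k + 1 = 6.
Given d = 6, check d ≤ 6: YES.
Slack = (n − k + 1) − d = 0.
The code is MDS (slack = 0).
Description: the claimed parameters are [7, 2, 6]_11; such a code would be MDS (meets Singleton bound).


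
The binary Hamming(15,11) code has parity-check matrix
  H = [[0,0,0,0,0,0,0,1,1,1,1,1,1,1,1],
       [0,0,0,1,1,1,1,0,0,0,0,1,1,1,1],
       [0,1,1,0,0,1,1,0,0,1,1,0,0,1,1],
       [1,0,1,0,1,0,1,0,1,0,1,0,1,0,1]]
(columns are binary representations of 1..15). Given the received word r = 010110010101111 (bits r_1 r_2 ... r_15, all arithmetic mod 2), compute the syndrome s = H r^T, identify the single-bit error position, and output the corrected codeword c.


s = (0, 0, 0, 1)^T, error position = 1, corrected codeword c = 110110010101111

Compute s = H r^T mod 2 one row at a time:
  s_1 = 1 + 0 + 1 + 0 + 1 + 1 + 1 + 1 = 6 ≡ 0 (mod 2).
  s_2 = 1 + 1 + 0 + 0 + 1 + 1 + 1 + 1 = 6 ≡ 0 (mod 2).
  s_3 = 1 + 0 + 0 + 0 + 1 + 0 + 1 + 1 = 4 ≡ 0 (mod 2).
  s_4 = 0 + 0 + 1 + 0 + 0 + 0 + 1 + 1 = 3 ≡ 1 (mod 2).
s = (0, 0, 0, 1)^T — this equals column 1 of H (binary 0001), so error is at position 1.
Correct: flip bit 1 of r = 010110010101111 to get c = 110110010101111.


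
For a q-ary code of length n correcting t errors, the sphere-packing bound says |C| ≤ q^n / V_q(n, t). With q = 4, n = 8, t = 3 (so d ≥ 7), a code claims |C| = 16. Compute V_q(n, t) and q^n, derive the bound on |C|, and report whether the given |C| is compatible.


V_q(n, t) = 1789, q^n = 65536, Hamming bound = 36, |C| = 16 ≤ bound (satisfied).

Step 1: Compute V_q(n, t) = Σ_{j=0}^3 C(n, j) (q−1)^j.
  j = 0: C(8,0)·(3)^0 = 1·1 = 1.
  j = 1: C(8,1)·(3)^1 = 8·3 = 24.
  j = 2: C(8,2)·(3)^2 = 28·9 = 252.
  j = 3: C(8,3)·(3)^3 = 56·27 = 1512.
  V_q(n, t) = 1 + 24 + 252 + 1512 = 1789.
Step 2: q^n = 4^8 = 65536.
Step 3: Hamming bound ⌊q^n / V_q(n,t)⌋ = ⌊65536/1789⌋ = 36.
Step 4: Compare |C| = 16 to 36: satisfied.
The claimed |C| lies below the Hamming bound.


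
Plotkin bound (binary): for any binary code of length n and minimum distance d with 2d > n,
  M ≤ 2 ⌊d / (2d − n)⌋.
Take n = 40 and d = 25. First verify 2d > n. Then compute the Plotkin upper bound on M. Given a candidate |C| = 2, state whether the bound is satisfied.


Plotkin bound M ≤ 4; given |C| = 2 ≤ bound (satisfied).

Check applicability: 2d = 50, n = 40.
2d − n = 10 > 0, so Plotkin applies.
Compute d/(2d−n) = 25/10 ≈ 2.5000.
⌊d/(2d−n)⌋ = 2.
Plotkin bound: M ≤ 2·2 = 4.
Given |C| = 2, check: satisfied.
This |C| is below the Plotkin bound.


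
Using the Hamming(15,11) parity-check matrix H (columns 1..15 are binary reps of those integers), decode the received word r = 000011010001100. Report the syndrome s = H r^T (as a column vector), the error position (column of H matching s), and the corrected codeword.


s = (1, 0, 1, 0)^T, error position = 10, corrected codeword c = 000011010101100

Compute s = H r^T mod 2 one row at a time:
  s_1 = 1 + 0 + 0 + 0 + 1 + 1 + 0 + 0 = 3 ≡ 1 (mod 2).
  s_2 = 0 + 1 + 1 + 0 + 1 + 1 + 0 + 0 = 4 ≡ 0 (mod 2).
  s_3 = 0 + 0 + 1 + 0 + 0 + 0 + 0 + 0 = 1 ≡ 1 (mod 2).
  s_4 = 0 + 0 + 1 + 0 + 0 + 0 + 1 + 0 = 2 ≡ 0 (mod 2).
s = (1, 0, 1, 0)^T — this equals column 10 of H (binary 1010), so error is at position 10.
Correct: flip bit 10 of r = 000011010001100 to get c = 000011010101100.


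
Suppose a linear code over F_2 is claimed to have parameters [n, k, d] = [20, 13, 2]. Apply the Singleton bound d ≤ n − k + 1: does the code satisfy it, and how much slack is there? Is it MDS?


Singleton RHS = n − k + 1 = 8, slack = 6, bound satisfied, not MDS.

Singleton bound: d ≤ n − k + 1.
Here n = 20, k = 13, so n − k + 1 = 8.
Given d = 2, check d ≤ 8: YES.
Slack = (n − k + 1) − d = 6.
The code is NOT MDS (slack = 6 > 0).
Description: the claimed parameters are [20, 13, 2]_2; such a code would be non-MDS.


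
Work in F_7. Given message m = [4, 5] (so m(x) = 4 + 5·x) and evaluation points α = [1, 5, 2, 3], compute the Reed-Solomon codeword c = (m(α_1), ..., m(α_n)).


c = [2, 1, 0, 5]

Message polynomial: m(x) = 4 + 5·x (mod 7).
For each evaluation point α_i, compute m(α_i) mod 7:
  α_1 = 1: Horner steps 5 → 2, so m(1) = 2.
  α_2 = 5: Horner steps 5 → 1, so m(5) = 1.
  α_3 = 2: Horner steps 5 → 0, so m(2) = 0.
  α_4 = 3: Horner steps 5 → 5, so m(3) = 5.
Codeword c = [2, 1, 0, 5] ∈ F_7^4.


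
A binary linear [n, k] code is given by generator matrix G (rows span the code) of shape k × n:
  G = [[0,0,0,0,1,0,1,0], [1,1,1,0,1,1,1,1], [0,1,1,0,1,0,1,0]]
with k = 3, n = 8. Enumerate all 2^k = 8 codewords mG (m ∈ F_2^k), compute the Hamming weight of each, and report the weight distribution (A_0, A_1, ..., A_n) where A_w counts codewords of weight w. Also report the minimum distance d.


Weight distribution: A_0 = 1, A_2 = 2, A_3 = 1, A_4 = 1, A_5 = 2, A_7 = 1. Minimum distance d = 2.

Enumerate all 2^3 = 8 messages m ∈ F_2^3.
For each, compute codeword c = mG in F_2^8, then tally its weight.
  m = 000 → c = 00000000, weight = 0.
  m = 100 → c = 00001010, weight = 2.
  m = 010 → c = 11101111, weight = 7.
  m = 110 → c = 11100101, weight = 5.
  m = 001 → c = 01101010, weight = 4.
  m = 101 → c = 01100000, weight = 2.
  m = 011 → c = 10000101, weight = 3.
  m = 111 → c = 10001111, weight = 5.
Tally weights:
  weight 0: 1 codewords.
  weight 2: 2 codewords.
  weight 3: 1 codewords.
  weight 4: 1 codewords.
  weight 5: 2 codewords.
  weight 7: 1 codewords.
Minimum distance d = smallest w > 0 with A_w > 0 = 2.
Sanity: Σ A_w = 8 = 2^3 = 8 ✓.


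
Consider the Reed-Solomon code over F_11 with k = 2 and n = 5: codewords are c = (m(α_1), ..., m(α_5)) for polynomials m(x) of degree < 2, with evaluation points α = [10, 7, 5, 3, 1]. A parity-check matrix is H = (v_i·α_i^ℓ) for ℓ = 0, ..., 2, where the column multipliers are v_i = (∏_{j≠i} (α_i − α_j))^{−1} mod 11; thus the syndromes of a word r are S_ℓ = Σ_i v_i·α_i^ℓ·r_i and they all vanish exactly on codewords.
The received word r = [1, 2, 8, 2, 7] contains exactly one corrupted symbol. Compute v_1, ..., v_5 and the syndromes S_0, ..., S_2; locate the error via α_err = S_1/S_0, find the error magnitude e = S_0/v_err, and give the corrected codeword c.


S = (1, 7, 5), error at position 2, error magnitude e = 10, c = [1, 3, 8, 2, 7].

Step 1: column multipliers v_i = (∏_{j≠i}(α_i − α_j))^{−1} mod 11.
  i = 1 (α = 10): (10−7)(10−5)(10−3)(10−1) = 3·5·7·9 = 945 ≡ 10, so v_1 = 10^{−1} = 10 (mod 11).
  i = 2 (α = 7): (7−10)(7−5)(7−3)(7−1) = (−3)·2·4·6 = −144 ≡ 10, so v_2 = 10^{−1} = 10 (mod 11).
  i = 3 (α = 5): (5−10)(5−7)(5−3)(5−1) = (−5)·(−2)·2·4 = 80 ≡ 3, so v_3 = 3^{−1} = 4 (mod 11).
  i = 4 (α = 3): (3−10)(3−7)(3−5)(3−1) = (−7)·(−4)·(−2)·2 = −112 ≡ 9, so v_4 = 9^{−1} = 5 (mod 11).
  i = 5 (α = 1): (1−10)(1−7)(1−5)(1−3) = (−9)·(−6)·(−4)·(−2) = 432 ≡ 3, so v_5 = 3^{−1} = 4 (mod 11).
  v = [10, 10, 4, 5, 4].
Step 2: syndromes of r = [1, 2, 8, 2, 7] (all sums mod 11).
  S_0 = Σ v_i r_i = 10·1 + 10·2 + 4·8 + 5·2 + 4·7 = 100 ≡ 1.
  S_1 = Σ v_i α_i r_i = 10·10·1 + 10·7·2 + 4·5·8 + 5·3·2 + 4·1·7 = 458 ≡ 7.
  α_i^2 mod 11 = [1, 5, 3, 9, 1].
  S_2 = Σ v_i α_i^2 r_i = 10·1·1 + 10·5·2 + 4·3·8 + 5·9·2 + 4·1·7 = 324 ≡ 5.
  S = (1, 7, 5) ≠ 0, so r is not a codeword (an error is present).
Step 3: locate the error. For a single error e at position i, S_ℓ = v_i·e·α_i^ℓ, so α_err = S_1/S_0.
  S_0^{−1} = 1^{−1} = 1 (mod 11), so α_err = 7·1 = 7 ≡ 7 = α_2. Error position i = 2.
  Consistency check: S_2/S_1 = 5·8 = 40 ≡ 7 = α_err ✓ (single-error assumption holds).
Step 4: error magnitude e = S_0/v_2 = S_0·∏_{j≠2}(α_2 − α_j) = 1·10 = 10 ≡ 10 (mod 11).
Step 5: correct position 2: c_2 = r_2 − e = 2 − 10 ≡ 3 (mod 11). Hence c = [1, 3, 8, 2, 7].
  Check: interpolating c through the α_i gives m(x) = 4 + 3·x (degree < 2) with m(α_i) = c_i for every i, so c is indeed a codeword.


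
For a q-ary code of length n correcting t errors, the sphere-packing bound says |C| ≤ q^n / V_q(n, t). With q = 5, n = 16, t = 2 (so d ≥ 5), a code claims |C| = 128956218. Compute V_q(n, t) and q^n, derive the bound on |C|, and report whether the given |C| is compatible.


V_q(n, t) = 1985, q^n = 152587890625, Hamming bound = 76870473, |C| = 128956218 > bound (violated).

Step 1: Compute V_q(n, t) = Σ_{j=0}^2 C(n, j) (q−1)^j.
  j = 0: C(16,0)·(4)^0 = 1·1 = 1.
  j = 1: C(16,1)·(4)^1 = 16·4 = 64.
  j = 2: C(16,2)·(4)^2 = 120·16 = 1920.
  V_q(n, t) = 1 + 64 + 1920 = 1985.
Step 2: q^n = 5^16 = 152587890625.
Step 3: Hamming bound ⌊q^n / V_q(n,t)⌋ = ⌊152587890625/1985⌋ = 76870473.
Step 4: Compare |C| = 128956218 to 76870473: violated.
The claimed |C| lies above the Hamming bound, so no 5-ary code of length 16 with d ≥ 5 can have 128956218 codewords.


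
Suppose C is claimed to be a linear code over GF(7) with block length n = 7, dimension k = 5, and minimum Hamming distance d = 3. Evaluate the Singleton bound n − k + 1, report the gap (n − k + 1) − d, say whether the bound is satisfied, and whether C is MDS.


Singleton RHS = n − k + 1 = 3, slack = 0, bound satisfied, MDS.

Singleton bound: d ≤ n − k + 1.
Here n = 7, k = 5, so n − k + 1 = 3.
Given d = 3, check d ≤ 3: YES.
Slack = (n − k + 1) − d = 0.
The code is MDS (slack = 0).
Description: the claimed parameters are [7, 5, 3]_7; such a code would be MDS (meets Singleton bound).


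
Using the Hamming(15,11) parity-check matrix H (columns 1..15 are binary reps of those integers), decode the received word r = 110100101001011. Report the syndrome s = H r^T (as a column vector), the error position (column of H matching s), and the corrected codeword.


s = (0, 1, 0, 0)^T, error position = 4, corrected codeword c = 110000101001011

Compute s = H r^T mod 2 one row at a time:
  s_1 = 0 + 1 + 0 + 0 + 1 + 0 + 1 + 1 = 4 ≡ 0 (mod 2).
  s_2 = 1 + 0 + 0 + 1 + 1 + 0 + 1 + 1 = 5 ≡ 1 (mod 2).
  s_3 = 1 + 0 + 0 + 1 + 0 + 0 + 1 + 1 = 4 ≡ 0 (mod 2).
  s_4 = 1 + 0 + 0 + 1 + 1 + 0 + 0 + 1 = 4 ≡ 0 (mod 2).
s = (0, 1, 0, 0)^T — this equals column 4 of H (binary 0100), so error is at position 4.
Correct: flip bit 4 of r = 110100101001011 to get c = 110000101001011.


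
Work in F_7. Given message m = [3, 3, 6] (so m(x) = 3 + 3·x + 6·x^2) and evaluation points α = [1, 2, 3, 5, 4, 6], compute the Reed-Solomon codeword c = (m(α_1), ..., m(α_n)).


c = [5, 5, 3, 0, 6, 6]

Message polynomial: m(x) = 3 + 3·x + 6·x^2 (mod 7).
For each evaluation point α_i, compute m(α_i) mod 7:
  α_1 = 1: Horner steps 6 → 2 → 5, so m(1) = 5.
  α_2 = 2: Horner steps 6 → 1 → 5, so m(2) = 5.
  α_3 = 3: Horner steps 6 → 0 → 3, so m(3) = 3.
  α_4 = 5: Horner steps 6 → 5 → 0, so m(5) = 0.
  α_5 = 4: Horner steps 6 → 6 → 6, so m(4) = 6.
  α_6 = 6: Horner steps 6 → 4 → 6, so m(6) = 6.
Codeword c = [5, 5, 3, 0, 6, 6] ∈ F_7^6.


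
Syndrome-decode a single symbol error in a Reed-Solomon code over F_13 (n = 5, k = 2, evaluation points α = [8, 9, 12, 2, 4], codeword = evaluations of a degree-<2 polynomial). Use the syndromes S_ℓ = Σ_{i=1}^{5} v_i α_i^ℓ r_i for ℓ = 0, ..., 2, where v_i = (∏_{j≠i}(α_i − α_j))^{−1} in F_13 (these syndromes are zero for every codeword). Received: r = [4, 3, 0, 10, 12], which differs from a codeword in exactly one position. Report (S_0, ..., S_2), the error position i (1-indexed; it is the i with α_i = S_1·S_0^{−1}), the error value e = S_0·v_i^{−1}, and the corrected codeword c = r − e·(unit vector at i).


S = (6, 11, 5), error at position 5, error magnitude e = 4, c = [4, 3, 0, 10, 8].

Step 1: column multipliers v_i = (∏_{j≠i}(α_i − α_j))^{−1} mod 13.
  i = 1 (α = 8): (8−9)(8−12)(8−2)(8−4) = (−1)·(−4)·6·4 = 96 ≡ 5, so v_1 = 5^{−1} = 8 (mod 13).
  i = 2 (α = 9): (9−8)(9−12)(9−2)(9−4) = 1·(−3)·7·5 = −105 ≡ 12, so v_2 = 12^{−1} = 12 (mod 13).
  i = 3 (α = 12): (12−8)(12−9)(12−2)(12−4) = 4·3·10·8 = 960 ≡ 11, so v_3 = 11^{−1} = 6 (mod 13).
  i = 4 (α = 2): (2−8)(2−9)(2−12)(2−4) = (−6)·(−7)·(−10)·(−2) = 840 ≡ 8, so v_4 = 8^{−1} = 5 (mod 13).
  i = 5 (α = 4): (4−8)(4−9)(4−12)(4−2) = (−4)·(−5)·(−8)·2 = −320 ≡ 5, so v_5 = 5^{−1} = 8 (mod 13).
  v = [8, 12, 6, 5, 8].
Step 2: syndromes of r = [4, 3, 0, 10, 12] (all sums mod 13).
  S_0 = Σ v_i r_i = 8·4 + 12·3 + 6·0 + 5·10 + 8·12 = 214 ≡ 6.
  S_1 = Σ v_i α_i r_i = 8·8·4 + 12·9·3 + 6·12·0 + 5·2·10 + 8·4·12 = 1064 ≡ 11.
  α_i^2 mod 13 = [12, 3, 1, 4, 3].
  S_2 = Σ v_i α_i^2 r_i = 8·12·4 + 12·3·3 + 6·1·0 + 5·4·10 + 8·3·12 = 980 ≡ 5.
  S = (6, 11, 5) ≠ 0, so r is not a codeword (an error is present).
Step 3: locate the error. For a single error e at position i, S_ℓ = v_i·e·α_i^ℓ, so α_err = S_1/S_0.
  S_0^{−1} = 6^{−1} = 11 (mod 13), so α_err = 11·11 = 121 ≡ 4 = α_5. Error position i = 5.
  Consistency check: S_2/S_1 = 5·6 = 30 ≡ 4 = α_err ✓ (single-error assumption holds).
Step 4: error magnitude e = S_0/v_5 = S_0·∏_{j≠5}(α_5 − α_j) = 6·5 = 30 ≡ 4 (mod 13).
Step 5: correct position 5: c_5 = r_5 − e = 12 − 4 ≡ 8 (mod 13). Hence c = [4, 3, 0, 10, 8].
  Check: interpolating c through the α_i gives m(x) = 12 + 12·x (degree < 2) with m(α_i) = c_i for every i, so c is indeed a codeword.


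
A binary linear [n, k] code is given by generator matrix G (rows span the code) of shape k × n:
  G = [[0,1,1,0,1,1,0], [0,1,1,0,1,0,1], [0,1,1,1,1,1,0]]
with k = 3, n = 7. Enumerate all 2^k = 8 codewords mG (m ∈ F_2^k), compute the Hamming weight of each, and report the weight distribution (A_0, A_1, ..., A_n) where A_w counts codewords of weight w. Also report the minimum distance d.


Weight distribution: A_0 = 1, A_1 = 1, A_2 = 1, A_3 = 1, A_4 = 2, A_5 = 2. Minimum distance d = 1.

Enumerate all 2^3 = 8 messages m ∈ F_2^3.
For each, compute codeword c = mG in F_2^7, then tally its weight.
  m = 000 → c = 0000000, weight = 0.
  m = 100 → c = 0110110, weight = 4.
  m = 010 → c = 0110101, weight = 4.
  m = 110 → c = 0000011, weight = 2.
  m = 001 → c = 0111110, weight = 5.
  m = 101 → c = 0001000, weight = 1.
  m = 011 → c = 0001011, weight = 3.
  m = 111 → c = 0111101, weight = 5.
Tally weights:
  weight 0: 1 codewords.
  weight 1: 1 codewords.
  weight 2: 1 codewords.
  weight 3: 1 codewords.
  weight 4: 2 codewords.
  weight 5: 2 codewords.
Minimum distance d = smallest w > 0 with A_w > 0 = 1.
Sanity: Σ A_w = 8 = 2^3 = 8 ✓.


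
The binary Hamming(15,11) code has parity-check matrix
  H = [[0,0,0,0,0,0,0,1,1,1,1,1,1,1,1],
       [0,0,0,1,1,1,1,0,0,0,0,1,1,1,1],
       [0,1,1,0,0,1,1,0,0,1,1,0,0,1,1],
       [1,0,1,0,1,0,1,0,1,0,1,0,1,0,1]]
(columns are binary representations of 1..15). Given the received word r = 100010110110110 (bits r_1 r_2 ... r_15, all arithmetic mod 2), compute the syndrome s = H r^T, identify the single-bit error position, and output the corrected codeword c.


s = (1, 0, 0, 1)^T, error position = 9, corrected codeword c = 100010111110110

Compute s = H r^T mod 2 one row at a time:
  s_1 = 1 + 0 + 1 + 1 + 0 + 1 + 1 + 0 = 5 ≡ 1 (mod 2).
  s_2 = 0 + 1 + 0 + 1 + 0 + 1 + 1 + 0 = 4 ≡ 0 (mod 2).
  s_3 = 0 + 0 + 0 + 1 + 1 + 1 + 1 + 0 = 4 ≡ 0 (mod 2).
  s_4 = 1 + 0 + 1 + 1 + 0 + 1 + 1 + 0 = 5 ≡ 1 (mod 2).
s = (1, 0, 0, 1)^T — this equals column 9 of H (binary 1001), so error is at position 9.
Correct: flip bit 9 of r = 100010110110110 to get c = 100010111110110.


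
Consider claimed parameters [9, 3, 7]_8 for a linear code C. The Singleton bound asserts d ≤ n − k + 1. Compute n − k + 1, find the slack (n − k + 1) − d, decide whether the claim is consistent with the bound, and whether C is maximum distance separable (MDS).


Singleton RHS = n − k + 1 = 7, slack = 0, bound satisfied, MDS.

Singleton bound: d ≤ n − k + 1.
Here n = 9, k = 3, so n − k + 1 = 7.
Given d = 7, check d ≤ 7: YES.
Slack = (n − k + 1) − d = 0.
The code is MDS (slack = 0).
Description: the claimed parameters are [9, 3, 7]_8; such a code would be MDS (meets Singleton bound).


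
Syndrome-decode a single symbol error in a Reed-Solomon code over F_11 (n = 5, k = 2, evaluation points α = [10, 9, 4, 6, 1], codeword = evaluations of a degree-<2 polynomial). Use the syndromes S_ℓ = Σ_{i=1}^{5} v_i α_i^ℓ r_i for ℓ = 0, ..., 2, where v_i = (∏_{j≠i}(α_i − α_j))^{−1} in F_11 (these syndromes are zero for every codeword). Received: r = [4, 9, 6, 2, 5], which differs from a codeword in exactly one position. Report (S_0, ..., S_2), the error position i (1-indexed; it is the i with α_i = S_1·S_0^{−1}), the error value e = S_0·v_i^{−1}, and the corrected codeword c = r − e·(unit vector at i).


S = (7, 6, 2), error at position 3, error magnitude e = 5, c = [4, 9, 1, 2, 5].

Step 1: column multipliers v_i = (∏_{j≠i}(α_i − α_j))^{−1} mod 11.
  i = 1 (α = 10): (10−9)(10−4)(10−6)(10−1) = 1·6·4·9 = 216 ≡ 7, so v_1 = 7^{−1} = 8 (mod 11).
  i = 2 (α = 9): (9−10)(9−4)(9−6)(9−1) = (−1)·5·3·8 = −120 ≡ 1, so v_2 = 1^{−1} = 1 (mod 11).
  i = 3 (α = 4): (4−10)(4−9)(4−6)(4−1) = (−6)·(−5)·(−2)·3 = −180 ≡ 7, so v_3 = 7^{−1} = 8 (mod 11).
  i = 4 (α = 6): (6−10)(6−9)(6−4)(6−1) = (−4)·(−3)·2·5 = 120 ≡ 10, so v_4 = 10^{−1} = 10 (mod 11).
  i = 5 (α = 1): (1−10)(1−9)(1−4)(1−6) = (−9)·(−8)·(−3)·(−5) = 1080 ≡ 2, so v_5 = 2^{−1} = 6 (mod 11).
  v = [8, 1, 8, 10, 6].
Step 2: syndromes of r = [4, 9, 6, 2, 5] (all sums mod 11).
  S_0 = Σ v_i r_i = 8·4 + 1·9 + 8·6 + 10·2 + 6·5 = 139 ≡ 7.
  S_1 = Σ v_i α_i r_i = 8·10·4 + 1·9·9 + 8·4·6 + 10·6·2 + 6·1·5 = 743 ≡ 6.
  α_i^2 mod 11 = [1, 4, 5, 3, 1].
  S_2 = Σ v_i α_i^2 r_i = 8·1·4 + 1·4·9 + 8·5·6 + 10·3·2 + 6·1·5 = 398 ≡ 2.
  S = (7, 6, 2) ≠ 0, so r is not a codeword (an error is present).
Step 3: locate the error. For a single error e at position i, S_ℓ = v_i·e·α_i^ℓ, so α_err = S_1/S_0.
  S_0^{−1} = 7^{−1} = 8 (mod 11), so α_err = 6·8 = 48 ≡ 4 = α_3. Error position i = 3.
  Consistency check: S_2/S_1 = 2·2 = 4 ≡ 4 = α_err ✓ (single-error assumption holds).
Step 4: error magnitude e = S_0/v_3 = S_0·∏_{j≠3}(α_3 − α_j) = 7·7 = 49 ≡ 5 (mod 11).
Step 5: correct position 3: c_3 = r_3 − e = 6 − 5 ≡ 1 (mod 11). Hence c = [4, 9, 1, 2, 5].
  Check: interpolating c through the α_i gives m(x) = 10 + 6·x (degree < 2) with m(α_i) = c_i for every i, so c is indeed a codeword.


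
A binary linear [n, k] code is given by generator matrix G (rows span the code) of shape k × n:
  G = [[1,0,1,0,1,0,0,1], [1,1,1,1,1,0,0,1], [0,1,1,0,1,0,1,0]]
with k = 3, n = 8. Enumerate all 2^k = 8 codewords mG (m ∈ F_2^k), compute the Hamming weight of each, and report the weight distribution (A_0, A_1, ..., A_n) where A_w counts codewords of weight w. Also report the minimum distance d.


Weight distribution: A_0 = 1, A_2 = 1, A_4 = 5, A_6 = 1. Minimum distance d = 2.

Enumerate all 2^3 = 8 messages m ∈ F_2^3.
For each, compute codeword c = mG in F_2^8, then tally its weight.
  m = 000 → c = 00000000, weight = 0.
  m = 100 → c = 10101001, weight = 4.
  m = 010 → c = 11111001, weight = 6.
  m = 110 → c = 01010000, weight = 2.
  m = 001 → c = 01101010, weight = 4.
  m = 101 → c = 11000011, weight = 4.
  m = 011 → c = 10010011, weight = 4.
  m = 111 → c = 00111010, weight = 4.
Tally weights:
  weight 0: 1 codewords.
  weight 2: 1 codewords.
  weight 4: 5 codewords.
  weight 6: 1 codewords.
Minimum distance d = smallest w > 0 with A_w > 0 = 2.
Sanity: Σ A_w = 8 = 2^3 = 8 ✓.


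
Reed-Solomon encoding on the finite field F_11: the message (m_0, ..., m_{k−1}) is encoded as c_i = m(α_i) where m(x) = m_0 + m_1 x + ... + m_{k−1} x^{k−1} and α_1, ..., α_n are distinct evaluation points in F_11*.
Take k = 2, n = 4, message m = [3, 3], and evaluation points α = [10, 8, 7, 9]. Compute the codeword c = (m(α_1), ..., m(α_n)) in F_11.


c = [0, 5, 2, 8]

Message polynomial: m(x) = 3 + 3·x (mod 11).
For each evaluation point α_i, compute m(α_i) mod 11:
  α_1 = 10: Horner steps 3 → 0, so m(10) = 0.
  α_2 = 8: Horner steps 3 → 5, so m(8) = 5.
  α_3 = 7: Horner steps 3 → 2, so m(7) = 2.
  α_4 = 9: Horner steps 3 → 8, so m(9) = 8.
Codeword c = [0, 5, 2, 8] ∈ F_11^4.


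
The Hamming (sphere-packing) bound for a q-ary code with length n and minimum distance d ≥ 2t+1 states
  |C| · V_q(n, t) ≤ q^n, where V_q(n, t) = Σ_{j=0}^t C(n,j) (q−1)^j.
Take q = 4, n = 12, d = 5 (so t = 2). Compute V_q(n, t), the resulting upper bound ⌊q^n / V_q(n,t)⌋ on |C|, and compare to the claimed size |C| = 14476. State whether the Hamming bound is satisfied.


V_q(n, t) = 631, q^n = 16777216, Hamming bound = 26588, |C| = 14476 ≤ bound (satisfied).

Step 1: Compute V_q(n, t) = Σ_{j=0}^2 C(n, j) (q−1)^j.
  j = 0: C(12,0)·(3)^0 = 1·1 = 1.
  j = 1: C(12,1)·(3)^1 = 12·3 = 36.
  j = 2: C(12,2)·(3)^2 = 66·9 = 594.
  V_q(n, t) = 1 + 36 + 594 = 631.
Step 2: q^n = 4^12 = 16777216.
Step 3: Hamming bound ⌊q^n / V_q(n,t)⌋ = ⌊16777216/631⌋ = 26588.
Step 4: Compare |C| = 14476 to 26588: satisfied.
The claimed |C| lies below the Hamming bound.


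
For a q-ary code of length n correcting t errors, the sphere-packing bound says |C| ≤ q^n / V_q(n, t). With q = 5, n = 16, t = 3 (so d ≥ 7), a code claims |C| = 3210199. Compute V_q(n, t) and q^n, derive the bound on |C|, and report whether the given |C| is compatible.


V_q(n, t) = 37825, q^n = 152587890625, Hamming bound = 4034048, |C| = 3210199 ≤ bound (satisfied).

Step 1: Compute V_q(n, t) = Σ_{j=0}^3 C(n, j) (q−1)^j.
  j = 0: C(16,0)·(4)^0 = 1·1 = 1.
  j = 1: C(16,1)·(4)^1 = 16·4 = 64.
  j = 2: C(16,2)·(4)^2 = 120·16 = 1920.
  j = 3: C(16,3)·(4)^3 = 560·64 = 35840.
  V_q(n, t) = 1 + 64 + 1920 + 35840 = 37825.
Step 2: q^n = 5^16 = 152587890625.
Step 3: Hamming bound ⌊q^n / V_q(n,t)⌋ = ⌊152587890625/37825⌋ = 4034048.
Step 4: Compare |C| = 3210199 to 4034048: satisfied.
The claimed |C| lies below the Hamming bound.


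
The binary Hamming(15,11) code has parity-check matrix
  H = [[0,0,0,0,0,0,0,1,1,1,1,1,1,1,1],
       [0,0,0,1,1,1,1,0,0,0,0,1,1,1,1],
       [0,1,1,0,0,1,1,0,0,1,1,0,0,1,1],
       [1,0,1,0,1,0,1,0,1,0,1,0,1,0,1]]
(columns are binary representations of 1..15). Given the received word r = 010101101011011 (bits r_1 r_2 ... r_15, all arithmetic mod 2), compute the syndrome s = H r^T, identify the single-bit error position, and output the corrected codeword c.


s = (1, 0, 0, 0)^T, error position = 8, corrected codeword c = 010101111011011

Compute s = H r^T mod 2 one row at a time:
  s_1 = 0 + 1 + 0 + 1 + 1 + 0 + 1 + 1 = 5 ≡ 1 (mod 2).
  s_2 = 1 + 0 + 1 + 1 + 1 + 0 + 1 + 1 = 6 ≡ 0 (mod 2).
  s_3 = 1 + 0 + 1 + 1 + 0 + 1 + 1 + 1 = 6 ≡ 0 (mod 2).
  s_4 = 0 + 0 + 0 + 1 + 1 + 1 + 0 + 1 = 4 ≡ 0 (mod 2).
s = (1, 0, 0, 0)^T — this equals column 8 of H (binary 1000), so error is at position 8.
Correct: flip bit 8 of r = 010101101011011 to get c = 010101111011011.


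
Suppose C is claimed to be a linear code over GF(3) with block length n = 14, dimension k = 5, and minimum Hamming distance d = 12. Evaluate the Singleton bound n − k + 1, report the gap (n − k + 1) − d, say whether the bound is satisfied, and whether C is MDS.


Singleton RHS = n − k + 1 = 10, slack = -2, bound violated (no such code; not MDS).

Singleton bound: d ≤ n − k + 1.
Here n = 14, k = 5, so n − k + 1 = 10.
Given d = 12, check d ≤ 10: NO.
Slack = (n − k + 1) − d = -2.
The slack is negative: d = 12 exceeds n − k + 1 = 10 by 2, so the Singleton bound is violated and no linear [14, 5, 12]_3 code can exist. In particular it is not MDS (MDS requires d = n − k + 1 exactly).
Description: the claimed parameters are [14, 5, 12]_3; such a code would be impossible (violates the Singleton bound).


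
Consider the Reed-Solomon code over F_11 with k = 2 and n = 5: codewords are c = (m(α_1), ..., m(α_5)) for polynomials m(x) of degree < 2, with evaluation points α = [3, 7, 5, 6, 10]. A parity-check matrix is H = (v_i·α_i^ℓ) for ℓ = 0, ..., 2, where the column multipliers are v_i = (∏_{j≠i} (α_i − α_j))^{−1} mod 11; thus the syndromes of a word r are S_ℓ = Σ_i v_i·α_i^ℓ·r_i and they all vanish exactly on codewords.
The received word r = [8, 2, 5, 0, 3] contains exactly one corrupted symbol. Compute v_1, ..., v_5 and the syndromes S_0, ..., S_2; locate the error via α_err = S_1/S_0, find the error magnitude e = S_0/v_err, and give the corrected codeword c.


S = (2, 1, 6), error at position 4, error magnitude e = 2, c = [8, 2, 5, 9, 3].

Step 1: column multipliers v_i = (∏_{j≠i}(α_i − α_j))^{−1} mod 11.
  i = 1 (α = 3): (3−7)(3−5)(3−6)(3−10) = (−4)·(−2)·(−3)·(−7) = 168 ≡ 3, so v_1 = 3^{−1} = 4 (mod 11).
  i = 2 (α = 7): (7−3)(7−5)(7−6)(7−10) = 4·2·1·(−3) = −24 ≡ 9, so v_2 = 9^{−1} = 5 (mod 11).
  i = 3 (α = 5): (5−3)(5−7)(5−6)(5−10) = 2·(−2)·(−1)·(−5) = −20 ≡ 2, so v_3 = 2^{−1} = 6 (mod 11).
  i = 4 (α = 6): (6−3)(6−7)(6−5)(6−10) = 3·(−1)·1·(−4) = 12 ≡ 1, so v_4 = 1^{−1} = 1 (mod 11).
  i = 5 (α = 10): (10−3)(10−7)(10−5)(10−6) = 7·3·5·4 = 420 ≡ 2, so v_5 = 2^{−1} = 6 (mod 11).
  v = [4, 5, 6, 1, 6].
Step 2: syndromes of r = [8, 2, 5, 0, 3] (all sums mod 11).
  S_0 = Σ v_i r_i = 4·8 + 5·2 + 6·5 + 1·0 + 6·3 = 90 ≡ 2.
  S_1 = Σ v_i α_i r_i = 4·3·8 + 5·7·2 + 6·5·5 + 1·6·0 + 6·10·3 = 496 ≡ 1.
  α_i^2 mod 11 = [9, 5, 3, 3, 1].
  S_2 = Σ v_i α_i^2 r_i = 4·9·8 + 5·5·2 + 6·3·5 + 1·3·0 + 6·1·3 = 446 ≡ 6.
  S = (2, 1, 6) ≠ 0, so r is not a codeword (an error is present).
Step 3: locate the error. For a single error e at position i, S_ℓ = v_i·e·α_i^ℓ, so α_err = S_1/S_0.
  S_0^{−1} = 2^{−1} = 6 (mod 11), so α_err = 1·6 = 6 ≡ 6 = α_4. Error position i = 4.
  Consistency check: S_2/S_1 = 6·1 = 6 ≡ 6 = α_err ✓ (single-error assumption holds).
Step 4: error magnitude e = S_0/v_4 = S_0·∏_{j≠4}(α_4 − α_j) = 2·1 = 2 ≡ 2 (mod 11).
Step 5: correct position 4: c_4 = r_4 − e = 0 − 2 ≡ 9 (mod 11). Hence c = [8, 2, 5, 9, 3].
  Check: interpolating c through the α_i gives m(x) = 7 + 4·x (degree < 2) with m(α_i) = c_i for every i, so c is indeed a codeword.


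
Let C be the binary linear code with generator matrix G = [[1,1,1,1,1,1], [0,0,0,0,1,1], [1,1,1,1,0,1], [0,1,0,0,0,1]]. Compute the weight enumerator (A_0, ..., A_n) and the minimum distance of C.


Weight distribution: A_0 = 1, A_1 = 3, A_2 = 3, A_3 = 2, A_4 = 3, A_5 = 3, A_6 = 1. Minimum distance d = 1.

Enumerate all 2^4 = 16 messages m ∈ F_2^4.
For each, compute codeword c = mG in F_2^6, then tally its weight.
  m = 0000 → c = 000000, weight = 0.
  m = 1000 → c = 111111, weight = 6.
  m = 0100 → c = 000011, weight = 2.
  m = 1100 → c = 111100, weight = 4.
  m = 0010 → c = 111101, weight = 5.
  m = 1010 → c = 000010, weight = 1.
  m = 0110 → c = 111110, weight = 5.
  m = 1110 → c = 000001, weight = 1.
  m = 0001 → c = 010001, weight = 2.
  m = 1001 → c = 101110, weight = 4.
  m = 0101 → c = 010010, weight = 2.
  m = 1101 → c = 101101, weight = 4.
  m = 0011 → c = 101100, weight = 3.
  m = 1011 → c = 010011, weight = 3.
  m = 0111 → c = 101111, weight = 5.
  m = 1111 → c = 010000, weight = 1.
Tally weights:
  weight 0: 1 codewords.
  weight 1: 3 codewords.
  weight 2: 3 codewords.
  weight 3: 2 codewords.
  weight 4: 3 codewords.
  weight 5: 3 codewords.
  weight 6: 1 codewords.
Minimum distance d = smallest w > 0 with A_w > 0 = 1.
Sanity: Σ A_w = 16 = 2^4 = 16 ✓.


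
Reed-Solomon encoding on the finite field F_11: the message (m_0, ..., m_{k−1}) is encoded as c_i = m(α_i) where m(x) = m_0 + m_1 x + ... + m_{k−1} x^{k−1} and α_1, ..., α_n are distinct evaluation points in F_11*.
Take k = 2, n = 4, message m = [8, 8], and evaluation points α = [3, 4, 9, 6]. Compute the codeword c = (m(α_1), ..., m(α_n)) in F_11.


c = [10, 7, 3, 1]

Message polynomial: m(x) = 8 + 8·x (mod 11).
For each evaluation point α_i, compute m(α_i) mod 11:
  α_1 = 3: Horner steps 8 → 10, so m(3) = 10.
  α_2 = 4: Horner steps 8 → 7, so m(4) = 7.
  α_3 = 9: Horner steps 8 → 3, so m(9) = 3.
  α_4 = 6: Horner steps 8 → 1, so m(6) = 1.
Codeword c = [10, 7, 3, 1] ∈ F_11^4.


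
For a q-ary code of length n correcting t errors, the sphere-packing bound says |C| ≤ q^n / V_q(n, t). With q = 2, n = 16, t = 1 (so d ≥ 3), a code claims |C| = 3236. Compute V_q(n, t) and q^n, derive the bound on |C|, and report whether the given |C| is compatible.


V_q(n, t) = 17, q^n = 65536, Hamming bound = 3855, |C| = 3236 ≤ bound (satisfied).

Step 1: Compute V_q(n, t) = Σ_{j=0}^1 C(n, j) (q−1)^j.
  j = 0: C(16,0)·(1)^0 = 1·1 = 1.
  j = 1: C(16,1)·(1)^1 = 16·1 = 16.
  V_q(n, t) = 1 + 16 = 17.
Step 2: q^n = 2^16 = 65536.
Step 3: Hamming bound ⌊q^n / V_q(n,t)⌋ = ⌊65536/17⌋ = 3855.
Step 4: Compare |C| = 3236 to 3855: satisfied.
The claimed |C| lies below the Hamming bound.


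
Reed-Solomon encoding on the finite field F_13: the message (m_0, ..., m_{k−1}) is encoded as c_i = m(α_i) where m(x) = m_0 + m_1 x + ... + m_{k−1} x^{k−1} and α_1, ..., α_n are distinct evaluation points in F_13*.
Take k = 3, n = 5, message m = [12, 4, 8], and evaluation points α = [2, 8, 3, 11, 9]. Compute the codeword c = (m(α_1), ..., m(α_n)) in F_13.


c = [0, 10, 5, 10, 7]

Message polynomial: m(x) = 12 + 4·x + 8·x^2 (mod 13).
For each evaluation point α_i, compute m(α_i) mod 13:
  α_1 = 2: Horner steps 8 → 7 → 0, so m(2) = 0.
  α_2 = 8: Horner steps 8 → 3 → 10, so m(8) = 10.
  α_3 = 3: Horner steps 8 → 2 → 5, so m(3) = 5.
  α_4 = 11: Horner steps 8 → 1 → 10, so m(11) = 10.
  α_5 = 9: Horner steps 8 → 11 → 7, so m(9) = 7.
Codeword c = [0, 10, 5, 10, 7] ∈ F_13^5.


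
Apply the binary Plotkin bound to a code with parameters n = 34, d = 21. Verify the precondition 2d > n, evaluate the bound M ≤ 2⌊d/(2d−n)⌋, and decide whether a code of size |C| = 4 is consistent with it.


Plotkin bound M ≤ 4; given |C| = 4 ≤ bound (satisfied).

Check applicability: 2d = 42, n = 34.
2d − n = 8 > 0, so Plotkin applies.
Compute d/(2d−n) = 21/8 ≈ 2.6250.
⌊d/(2d−n)⌋ = 2.
Plotkin bound: M ≤ 2·2 = 4.
Given |C| = 4, check: satisfied.
This |C| is at the Plotkin bound.


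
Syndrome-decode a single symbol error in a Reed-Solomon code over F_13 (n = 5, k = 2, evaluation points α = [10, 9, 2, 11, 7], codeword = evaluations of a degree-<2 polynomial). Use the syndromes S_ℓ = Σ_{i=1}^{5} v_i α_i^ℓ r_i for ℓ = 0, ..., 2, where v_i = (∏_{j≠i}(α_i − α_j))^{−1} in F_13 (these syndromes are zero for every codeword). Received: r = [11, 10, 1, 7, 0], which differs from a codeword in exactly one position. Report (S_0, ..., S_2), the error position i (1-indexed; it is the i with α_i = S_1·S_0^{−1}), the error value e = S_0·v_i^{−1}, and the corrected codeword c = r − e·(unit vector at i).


S = (11, 6, 8), error at position 1, error magnitude e = 9, c = [2, 10, 1, 7, 0].

Step 1: column multipliers v_i = (∏_{j≠i}(α_i − α_j))^{−1} mod 13.
  i = 1 (α = 10): (10−9)(10−2)(10−11)(10−7) = 1·8·(−1)·3 = −24 ≡ 2, so v_1 = 2^{−1} = 7 (mod 13).
  i = 2 (α = 9): (9−10)(9−2)(9−11)(9−7) = (−1)·7·(−2)·2 = 28 ≡ 2, so v_2 = 2^{−1} = 7 (mod 13).
  i = 3 (α = 2): (2−10)(2−9)(2−11)(2−7) = (−8)·(−7)·(−9)·(−5) = 2520 ≡ 11, so v_3 = 11^{−1} = 6 (mod 13).
  i = 4 (α = 11): (11−10)(11−9)(11−2)(11−7) = 1·2·9·4 = 72 ≡ 7, so v_4 = 7^{−1} = 2 (mod 13).
  i = 5 (α = 7): (7−10)(7−9)(7−2)(7−11) = (−3)·(−2)·5·(−4) = −120 ≡ 10, so v_5 = 10^{−1} = 4 (mod 13).
  v = [7, 7, 6, 2, 4].
Step 2: syndromes of r = [11, 10, 1, 7, 0] (all sums mod 13).
  S_0 = Σ v_i r_i = 7·11 + 7·10 + 6·1 + 2·7 + 4·0 = 167 ≡ 11.
  S_1 = Σ v_i α_i r_i = 7·10·11 + 7·9·10 + 6·2·1 + 2·11·7 + 4·7·0 = 1566 ≡ 6.
  α_i^2 mod 13 = [9, 3, 4, 4, 10].
  S_2 = Σ v_i α_i^2 r_i = 7·9·11 + 7·3·10 + 6·4·1 + 2·4·7 + 4·10·0 = 983 ≡ 8.
  S = (11, 6, 8) ≠ 0, so r is not a codeword (an error is present).
Step 3: locate the error. For a single error e at position i, S_ℓ = v_i·e·α_i^ℓ, so α_err = S_1/S_0.
  S_0^{−1} = 11^{−1} = 6 (mod 13), so α_err = 6·6 = 36 ≡ 10 = α_1. Error position i = 1.
  Consistency check: S_2/S_1 = 8·11 = 88 ≡ 10 = α_err ✓ (single-error assumption holds).
Step 4: error magnitude e = S_0/v_1 = S_0·∏_{j≠1}(α_1 − α_j) = 11·2 = 22 ≡ 9 (mod 13).
Step 5: correct position 1: c_1 = r_1 − e = 11 − 9 ≡ 2 (mod 13). Hence c = [2, 10, 1, 7, 0].
  Check: interpolating c through the α_i gives m(x) = 4 + 5·x (degree < 2) with m(α_i) = c_i for every i, so c is indeed a codeword.


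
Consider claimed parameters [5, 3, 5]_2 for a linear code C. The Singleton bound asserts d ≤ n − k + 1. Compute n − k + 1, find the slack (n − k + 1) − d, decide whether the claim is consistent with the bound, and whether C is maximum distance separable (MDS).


Singleton RHS = n − k + 1 = 3, slack = -2, bound violated (no such code; not MDS).

Singleton bound: d ≤ n − k + 1.
Here n = 5, k = 3, so n − k + 1 = 3.
Given d = 5, check d ≤ 3: NO.
Slack = (n − k + 1) − d = -2.
The slack is negative: d = 5 exceeds n − k + 1 = 3 by 2, so the Singleton bound is violated and no linear [5, 3, 5]_2 code can exist. In particular it is not MDS (MDS requires d = n − k + 1 exactly).
Description: the claimed parameters are [5, 3, 5]_2; such a code would be impossible (violates the Singleton bound).


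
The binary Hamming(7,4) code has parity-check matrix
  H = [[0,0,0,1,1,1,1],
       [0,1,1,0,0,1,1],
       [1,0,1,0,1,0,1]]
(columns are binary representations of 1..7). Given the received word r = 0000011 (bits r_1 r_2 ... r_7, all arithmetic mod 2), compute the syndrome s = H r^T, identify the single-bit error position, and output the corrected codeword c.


s = (0, 0, 1)^T, error position = 1, corrected codeword c = 1000011

Compute s = H r^T mod 2 one row at a time:
  s_1 = 0 + 0 + 1 + 1 = 2 ≡ 0 (mod 2).
  s_2 = 0 + 0 + 1 + 1 = 2 ≡ 0 (mod 2).
  s_3 = 0 + 0 + 0 + 1 = 1 ≡ 1 (mod 2).
s = (0, 0, 1)^T — this equals column 1 of H (binary 001), so error is at position 1.
Correct: flip bit 1 of r = 0000011 to get c = 1000011.


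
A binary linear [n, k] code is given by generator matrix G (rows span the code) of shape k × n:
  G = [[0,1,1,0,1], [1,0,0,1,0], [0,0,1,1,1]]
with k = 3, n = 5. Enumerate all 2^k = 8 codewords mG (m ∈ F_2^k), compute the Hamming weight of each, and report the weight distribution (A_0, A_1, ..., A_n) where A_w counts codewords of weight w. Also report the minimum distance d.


Weight distribution: A_0 = 1, A_2 = 3, A_3 = 3, A_5 = 1. Minimum distance d = 2.

Enumerate all 2^3 = 8 messages m ∈ F_2^3.
For each, compute codeword c = mG in F_2^5, then tally its weight.
  m = 000 → c = 00000, weight = 0.
  m = 100 → c = 01101, weight = 3.
  m = 010 → c = 10010, weight = 2.
  m = 110 → c = 11111, weight = 5.
  m = 001 → c = 00111, weight = 3.
  m = 101 → c = 01010, weight = 2.
  m = 011 → c = 10101, weight = 3.
  m = 111 → c = 11000, weight = 2.
Tally weights:
  weight 0: 1 codewords.
  weight 2: 3 codewords.
  weight 3: 3 codewords.
  weight 5: 1 codewords.
Minimum distance d = smallest w > 0 with A_w > 0 = 2.
Sanity: Σ A_w = 8 = 2^3 = 8 ✓.


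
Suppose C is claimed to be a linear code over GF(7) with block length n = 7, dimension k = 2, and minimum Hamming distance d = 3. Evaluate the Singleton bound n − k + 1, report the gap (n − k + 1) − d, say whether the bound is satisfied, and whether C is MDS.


Singleton RHS = n − k + 1 = 6, slack = 3, bound satisfied, not MDS.

Singleton bound: d ≤ n − k + 1.
Here n = 7, k = 2, so n − k + 1 = 6.
Given d = 3, check d ≤ 6: YES.
Slack = (n − k + 1) − d = 3.
The code is NOT MDS (slack = 3 > 0).
Description: the claimed parameters are [7, 2, 3]_7; such a code would be non-MDS.


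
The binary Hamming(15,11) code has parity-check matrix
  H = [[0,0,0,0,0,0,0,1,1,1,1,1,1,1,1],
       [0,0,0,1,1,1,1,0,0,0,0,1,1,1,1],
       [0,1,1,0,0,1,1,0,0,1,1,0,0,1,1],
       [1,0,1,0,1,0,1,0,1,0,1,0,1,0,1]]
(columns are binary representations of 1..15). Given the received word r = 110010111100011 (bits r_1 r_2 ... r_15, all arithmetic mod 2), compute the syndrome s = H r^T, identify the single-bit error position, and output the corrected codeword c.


s = (1, 0, 1, 1)^T, error position = 11, corrected codeword c = 110010111110011

Compute s = H r^T mod 2 one row at a time:
  s_1 = 1 + 1 + 1 + 0 + 0 + 0 + 1 + 1 = 5 ≡ 1 (mod 2).
  s_2 = 0 + 1 + 0 + 1 + 0 + 0 + 1 + 1 = 4 ≡ 0 (mod 2).
  s_3 = 1 + 0 + 0 + 1 + 1 + 0 + 1 + 1 = 5 ≡ 1 (mod 2).
  s_4 = 1 + 0 + 1 + 1 + 1 + 0 + 0 + 1 = 5 ≡ 1 (mod 2).
s = (1, 0, 1, 1)^T — this equals column 11 of H (binary 1011), so error is at position 11.
Correct: flip bit 11 of r = 110010111100011 to get c = 110010111110011.


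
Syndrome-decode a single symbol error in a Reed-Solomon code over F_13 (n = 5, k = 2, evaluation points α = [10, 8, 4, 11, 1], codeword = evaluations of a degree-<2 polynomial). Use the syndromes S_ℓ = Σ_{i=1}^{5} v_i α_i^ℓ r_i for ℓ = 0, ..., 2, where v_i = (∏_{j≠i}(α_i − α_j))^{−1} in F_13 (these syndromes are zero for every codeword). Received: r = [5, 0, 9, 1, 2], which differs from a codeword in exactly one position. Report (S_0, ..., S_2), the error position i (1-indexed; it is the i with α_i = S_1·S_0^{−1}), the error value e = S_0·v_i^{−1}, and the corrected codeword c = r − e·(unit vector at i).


S = (2, 8, 6), error at position 3, error magnitude e = 6, c = [5, 0, 3, 1, 2].

Step 1: column multipliers v_i = (∏_{j≠i}(α_i − α_j))^{−1} mod 13.
  i = 1 (α = 10): (10−8)(10−4)(10−11)(10−1) = 2·6·(−1)·9 = −108 ≡ 9, so v_1 = 9^{−1} = 3 (mod 13).
  i = 2 (α = 8): (8−10)(8−4)(8−11)(8−1) = (−2)·4·(−3)·7 = 168 ≡ 12, so v_2 = 12^{−1} = 12 (mod 13).
  i = 3 (α = 4): (4−10)(4−8)(4−11)(4−1) = (−6)·(−4)·(−7)·3 = −504 ≡ 3, so v_3 = 3^{−1} = 9 (mod 13).
  i = 4 (α = 11): (11−10)(11−8)(11−4)(11−1) = 1·3·7·10 = 210 ≡ 2, so v_4 = 2^{−1} = 7 (mod 13).
  i = 5 (α = 1): (1−10)(1−8)(1−4)(1−11) = (−9)·(−7)·(−3)·(−10) = 1890 ≡ 5, so v_5 = 5^{−1} = 8 (mod 13).
  v = [3, 12, 9, 7, 8].
Step 2: syndromes of r = [5, 0, 9, 1, 2] (all sums mod 13).
  S_0 = Σ v_i r_i = 3·5 + 12·0 + 9·9 + 7·1 + 8·2 = 119 ≡ 2.
  S_1 = Σ v_i α_i r_i = 3·10·5 + 12·8·0 + 9·4·9 + 7·11·1 + 8·1·2 = 567 ≡ 8.
  α_i^2 mod 13 = [9, 12, 3, 4, 1].
  S_2 = Σ v_i α_i^2 r_i = 3·9·5 + 12·12·0 + 9·3·9 + 7·4·1 + 8·1·2 = 422 ≡ 6.
  S = (2, 8, 6) ≠ 0, so r is not a codeword (an error is present).
Step 3: locate the error. For a single error e at position i, S_ℓ = v_i·e·α_i^ℓ, so α_err = S_1/S_0.
  S_0^{−1} = 2^{−1} = 7 (mod 13), so α_err = 8·7 = 56 ≡ 4 = α_3. Error position i = 3.
  Consistency check: S_2/S_1 = 6·5 = 30 ≡ 4 = α_err ✓ (single-error assumption holds).
Step 4: error magnitude e = S_0/v_3 = S_0·∏_{j≠3}(α_3 − α_j) = 2·3 = 6 ≡ 6 (mod 13).
Step 5: correct position 3: c_3 = r_3 − e = 9 − 6 ≡ 3 (mod 13). Hence c = [5, 0, 3, 1, 2].
  Check: interpolating c through the α_i gives m(x) = 6 + 9·x (degree < 2) with m(α_i) = c_i for every i, so c is indeed a codeword.
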